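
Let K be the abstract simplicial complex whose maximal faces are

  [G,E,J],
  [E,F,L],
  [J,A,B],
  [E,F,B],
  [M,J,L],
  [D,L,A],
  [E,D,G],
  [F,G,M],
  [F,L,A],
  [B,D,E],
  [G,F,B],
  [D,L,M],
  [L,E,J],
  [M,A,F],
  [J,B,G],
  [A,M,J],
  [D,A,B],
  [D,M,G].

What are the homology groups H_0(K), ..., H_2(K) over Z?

H_0 = Z,  H_1 = Z ⊕ Z/2Z,  H_2 = 0.

Take the total order A < B < D < E < F < G < J < L < M on the vertex set. Then K (dimension 2) consists of the simplices:

  0-simplices (9): A, B, D, E, F, G, J, L, M
  1-simplices (27): AB, AD, AF, AJ, AL, AM, BD, BE, BF, BG, BJ, DE, DG, DL, DM, EF, EG, EJ, EL, FG, FL, FM, GJ, GM, JL, JM, LM
  2-simplices (18): ABD, ABJ, ADL, AFL, AFM, AJM, BDE, BEF, BFG, BGJ, DEG, DGM, DLM, EFL, EGJ, EJL, FGM, JLM

so the chain groups are C_0 ≅ Z^9, C_1 ≅ Z^27, C_2 ≅ Z^18.

The boundary map ∂_1: C_1 → C_0 maps an edge to its endpoints' difference, ∂[p,q] = q − p. For instance
  ∂EJ = J − E.
The resulting 9×27 matrix has rank 8, and its Smith normal form has invariant factors (1,1,1,1,1,1,1,1).

∂_2: C_2 → C_1 acts by ∂[p,q,r] = [q,r] − [p,r] + [p,q]. For instance
  ∂DLM = LM − DM + DL,
  ∂FGM = GM − FM + FG.
As a 27×18 matrix over Z this has rank 18, with invariant factors (1,1,1,1,1,1,1,1,1,1,1,1,1,1,1,1,1,2).

Now H_k = ker ∂_k / im ∂_{k+1}, so:

  H_0: rank C_0 − rank ∂_1 = 9 − 8 = 1, and the invariant factors of ∂_1 are all 1, so H_0 ≅ Z.
  H_1: rank ker ∂_1 − rank ∂_2 = (27 − 8) − 18 = 1, and ∂_2 has invariant factor 2 > 1, so H_1 ≅ Z ⊕ Z/2Z.
  H_2: rank ker ∂_2 − rank ∂_3 = (18 − 18) − 0 = 0, and there is no ∂_3, so H_2 ≅ 0.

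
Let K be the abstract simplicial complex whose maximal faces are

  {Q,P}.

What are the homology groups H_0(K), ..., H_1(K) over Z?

H_0 ≅ Z,  H_1 = 0.

We work with the vertex ordering P < Q. The simplices of K, each written with vertices in increasing order, are:

  0-simplices (2): P, Q
  1-simplices (1): PQ

giving chain groups C_0 ≅ Z^2, C_1 ≅ Z^1.

Boundary ∂_1: C_1 → C_0 is given by ∂[p,q] = [q] − [p]. For instance
  ∂PQ = Q − P.
The 2×1 boundary matrix has rank 1 and Smith normal form diag(1).

From H_k ≅ ker(∂_k) / im(∂_{k+1}) we obtain:

  H_0: rank C_0 − rank ∂_1 = 2 − 1 = 1, and the invariant factors of ∂_1 are all 1, so H_0 = Z.
  H_1: rank ker ∂_1 − rank ∂_2 = (1 − 1) − 0 = 0, and there is no ∂_2, so H_1 = 0.

(K is a triangulation of the 1-simplex.)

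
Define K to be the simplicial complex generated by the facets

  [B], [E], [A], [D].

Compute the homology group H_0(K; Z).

We work with the vertex ordering A < B < D < E. The simplices of K, each written with vertices in increasing order, are:

  0-simplices (4): A, B, D, E

giving chain groups C_0 ≅ Z^4.

Now H_k = ker ∂_k / im ∂_{k+1}, so:

  H_0: rank C_0 − rank ∂_1 = 4 − 0 = 4, and there is no ∂_1, so H_0 = Z^4.

(K is a triangulation of a set of 4 points.)

H_0 = Z^4.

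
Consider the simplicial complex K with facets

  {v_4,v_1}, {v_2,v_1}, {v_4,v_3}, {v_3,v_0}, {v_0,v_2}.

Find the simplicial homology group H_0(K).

H_0 ≅ Z.

Order the vertices as v_0 < v_1 < v_2 < v_3 < v_4. Listing each simplex with vertices in this order, K has dimension 1 with simplices:

  0-simplices (5): [v_0], [v_1], [v_2], [v_3], [v_4]
  1-simplices (5): [v_0,v_2], [v_0,v_3], [v_1,v_2], [v_1,v_4], [v_3,v_4]

Hence C_0 ≅ Z^5, C_1 ≅ Z^5.

The boundary map ∂_1: C_1 → C_0 maps an edge to its endpoints' difference, ∂[p,q] = q − p.
This gives a 5×5 integer matrix of rank 4; reducing to Smith normal form yields diagonal entries (1,1,1,1).

Computing H_k = (kernel of ∂_k) / (image of ∂_{k+1}):

  H_0: rank C_0 − rank ∂_1 = 5 − 4 = 1, and the invariant factors of ∂_1 are all 1, so H_0 = Z.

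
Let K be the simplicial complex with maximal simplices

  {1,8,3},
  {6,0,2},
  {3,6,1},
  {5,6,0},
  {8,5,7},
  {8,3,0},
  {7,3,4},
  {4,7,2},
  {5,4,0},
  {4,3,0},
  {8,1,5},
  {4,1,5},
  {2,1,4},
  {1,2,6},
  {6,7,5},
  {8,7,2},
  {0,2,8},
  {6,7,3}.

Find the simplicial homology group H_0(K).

Take the total order 0 < 1 < 2 < 3 < 4 < 5 < 6 < 7 < 8 on the vertex set. Then K (dimension 2) consists of the simplices:

  0-simplices (9): [0], [1], [2], [3], [4], [5], [6], [7], [8]
  1-simplices (27): (27 of them)
  2-simplices (18): [0,2,6], [0,2,8], [0,3,4], [0,3,8], [0,4,5], [0,5,6], [1,2,4], [1,2,6], [1,3,6], [1,3,8], [1,4,5], [1,5,8], [2,4,7], [2,7,8], [3,4,7], [3,6,7], [5,6,7], [5,7,8]

so the chain groups are C_0 ≅ Z^9, C_1 ≅ Z^27, C_2 ≅ Z^18.

Boundary ∂_1: C_1 → C_0 maps an edge to its endpoints' difference, ∂[p,q] = q − p.
This gives a 9×27 integer matrix of rank 8; reducing to Smith normal form yields diagonal entries (1,1,1,1,1,1,1,1).

Boundary ∂_2: C_2 → C_1 sends each 2-simplex [p,q,r] to [q,r] − [p,r] + [p,q]. For instance
  ∂[5,7,8] = [7,8] − [5,8] + [5,7],
  ∂[0,3,8] = [3,8] − [0,8] + [0,3].
This gives a 27×18 integer matrix of rank 17; reducing to Smith normal form yields diagonal entries (1,1,1,1,1,1,1,1,1,1,1,1,1,1,1,1,1).

From H_k ≅ ker(∂_k) / im(∂_{k+1}) we obtain:

  H_0: rank C_0 − rank ∂_1 = 9 − 8 = 1, and the invariant factors of ∂_1 are all 1, so H_0 ≅ Z.

H_0 = Z.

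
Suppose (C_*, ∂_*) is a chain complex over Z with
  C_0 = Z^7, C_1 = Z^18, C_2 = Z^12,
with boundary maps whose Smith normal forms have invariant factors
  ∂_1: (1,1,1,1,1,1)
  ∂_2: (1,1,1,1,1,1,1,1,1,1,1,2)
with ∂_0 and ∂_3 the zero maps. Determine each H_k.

H_0 = Z,  H_1 = Z/2,  H_2 = 0.

H_0: b_0 = 7 − 0 − 6 = 1; torsion from ∂_1 factors > 1: none. So H_0 = Z.
H_1: b_1 = 18 − 6 − 12 = 0; torsion from ∂_2 factors > 1: [2]. So H_1 = Z/2.
H_2: b_2 = 12 − 12 − 0 = 0; torsion from ∂_3 factors > 1: none. So H_2 = 0.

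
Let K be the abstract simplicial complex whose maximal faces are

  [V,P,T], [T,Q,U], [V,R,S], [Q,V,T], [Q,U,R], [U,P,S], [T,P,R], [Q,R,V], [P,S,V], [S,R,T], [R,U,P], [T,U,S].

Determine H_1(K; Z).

H_1 = Z/2Z.

Fix the vertex order P < Q < R < S < T < U < V and write every simplex with vertices in increasing order. Then dim K = 2 and the simplices of K are:

  0-simplices (7): P, Q, R, S, T, U, V
  1-simplices (18): PR, PS, PT, PU, PV, QR, QT, QU, QV, RS, RT, RU, RV, ST, SU, SV, TU, TV
  2-simplices (12): PRT, PRU, PSU, PSV, PTV, QRU, QRV, QTU, QTV, RST, RSV, STU

so the chain groups are C_0 ≅ Z^7, C_1 ≅ Z^18, C_2 ≅ Z^12.

∂_1: C_1 → C_0 sends each edge [p,q] (with p < q) to q − p.
The 7×18 boundary matrix has rank 6 and Smith normal form diag(1,1,1,1,1,1).

Boundary ∂_2: C_2 → C_1 acts by ∂[p,q,r] = [q,r] − [p,r] + [p,q]. For instance
  ∂QTU = TU − QU + QT,
  ∂RSV = SV − RV + RS.
This gives a 18×12 integer matrix of rank 12; reducing to Smith normal form yields diagonal entries (1,1,1,1,1,1,1,1,1,1,1,2).

From H_k ≅ ker(∂_k) / im(∂_{k+1}) we obtain:

  H_1: rank ker ∂_1 − rank ∂_2 = (18 − 6) − 12 = 0, and ∂_2 has invariant factor 2 > 1, so H_1 = Z/2Z.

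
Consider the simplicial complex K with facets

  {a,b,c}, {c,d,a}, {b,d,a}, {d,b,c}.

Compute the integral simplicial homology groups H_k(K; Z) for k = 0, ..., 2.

Take the total order a < b < c < d on the vertex set. Then K (dimension 2) consists of the simplices:

  0-simplices (4): a, b, c, d
  1-simplices (6): ab, ac, ad, bc, bd, cd
  2-simplices (4): abc, abd, acd, bcd

Hence C_0 ≅ Z^4, C_1 ≅ Z^6, C_2 ≅ Z^4.

The boundary map ∂_1: C_1 → C_0 sends each edge [p,q] (with p < q) to q − p.
The resulting 4×6 matrix has rank 3, and its Smith normal form has invariant factors (1,1,1).

∂_2: C_2 → C_1 maps a triangle to the signed sum of its edges. For instance
  ∂acd = cd − ad + ac,
  ∂abd = bd − ad + ab.
As a 6×4 matrix over Z this has rank 3, with invariant factors (1,1,1).

Now H_k = ker ∂_k / im ∂_{k+1}, so:

  H_0: rank C_0 − rank ∂_1 = 4 − 3 = 1, and the invariant factors of ∂_1 are all 1, so H_0 ≅ Z.
  H_1: rank ker ∂_1 − rank ∂_2 = (6 − 3) − 3 = 0, and the invariant factors of ∂_2 are all 1, so H_1 ≅ 0.
  H_2: rank ker ∂_2 − rank ∂_3 = (4 − 3) − 0 = 1, and there is no ∂_3, so H_2 ≅ Z.

(K is a triangulation of the 2-sphere S^2.)

H_0 = Z,  H_1 = 0,  H_2 = Z.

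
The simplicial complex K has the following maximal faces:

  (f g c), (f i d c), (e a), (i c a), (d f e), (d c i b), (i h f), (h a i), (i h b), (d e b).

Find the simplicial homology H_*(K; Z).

We work with the vertex ordering a < b < c < d < e < f < g < h < i. The simplices of K, each written with vertices in increasing order, are:

  0-simplices (9): a, b, c, d, e, f, g, h, i
  1-simplices (21): ac, ae, ah, ai, bc, bd, be, bh, bi, cd, cf, cg, ci, de, df, di, ef, fg, fh, fi, hi
  2-simplices (14): aci, ahi, bcd, bci, bde, bdi, bhi, cdf, cdi, cfg, cfi, def, dfi, fhi
  3-simplices (2): bcdi, cdfi

Hence C_0 ≅ Z^9, C_1 ≅ Z^21, C_2 ≅ Z^14, C_3 ≅ Z^2.

∂_1: C_1 → C_0 maps an edge to its endpoints' difference, ∂[p,q] = q − p. For instance
  ∂ah = h − a.
The 9×21 boundary matrix has rank 8 and Smith normal form diag(1,1,1,1,1,1,1,1).

∂_2: C_2 → C_1 acts by ∂[p,q,r] = [q,r] − [p,r] + [p,q]. For instance
  ∂bde = de − be + bd,
  ∂cdi = di − ci + cd.
The resulting 21×14 matrix has rank 12, and its Smith normal form has invariant factors (1,1,1,1,1,1,1,1,1,1,1,1).

Boundary ∂_3: C_3 → C_2 sends each 3-simplex σ to the alternating sum Σ_i (−1)^i (σ with its i-th vertex removed). For instance
  ∂bcdi = cdi − bdi + bci − bcd,
  ∂cdfi = dfi − cfi + cdi − cdf.
This gives a 14×2 integer matrix of rank 2; reducing to Smith normal form yields diagonal entries (1,1).

Now H_k = ker ∂_k / im ∂_{k+1}, so:

  H_0: rank C_0 − rank ∂_1 = 9 − 8 = 1, and the invariant factors of ∂_1 are all 1, so H_0 = Z.
  H_1: rank ker ∂_1 − rank ∂_2 = (21 − 8) − 12 = 1, and the invariant factors of ∂_2 are all 1, so H_1 = Z.
  H_2: rank ker ∂_2 − rank ∂_3 = (14 − 12) − 2 = 0, and the invariant factors of ∂_3 are all 1, so H_2 = 0.
  H_3: rank ker ∂_3 − rank ∂_4 = (2 − 2) − 0 = 0, and there is no ∂_4, so H_3 = 0.

H_0 = Z,  H_1 = Z,  H_2 = 0,  H_3 = 0.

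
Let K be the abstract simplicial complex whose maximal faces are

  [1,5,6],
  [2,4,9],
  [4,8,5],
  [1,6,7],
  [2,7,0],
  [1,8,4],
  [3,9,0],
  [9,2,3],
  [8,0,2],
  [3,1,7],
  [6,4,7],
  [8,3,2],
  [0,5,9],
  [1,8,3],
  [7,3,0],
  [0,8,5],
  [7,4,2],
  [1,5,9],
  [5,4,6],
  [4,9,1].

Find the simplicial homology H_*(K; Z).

H_0 = Z,  H_1 = Z ⊕ Z/2,  H_2 = 0.

We work with the vertex ordering 0 < 1 < 2 < 3 < 4 < 5 < 6 < 7 < 8 < 9. The simplices of K, each written with vertices in increasing order, are:

  0-simplices (10): [0], [1], [2], [3], [4], [5], [6], [7], [8], [9]
  1-simplices (30): (30 of them)
  2-simplices (20): (20 of them)

so the chain groups are C_0 ≅ Z^10, C_1 ≅ Z^30, C_2 ≅ Z^20.

Boundary ∂_1: C_1 → C_0 sends each edge [p,q] (with p < q) to q − p.
The resulting 10×30 matrix has rank 9, and its Smith normal form has invariant factors (1,1,1,1,1,1,1,1,1).

The boundary map ∂_2: C_2 → C_1 acts by ∂[p,q,r] = [q,r] − [p,r] + [p,q]. For instance
  ∂[1,3,8] = [3,8] − [1,8] + [1,3],
  ∂[1,5,9] = [5,9] − [1,9] + [1,5].
This gives a 30×20 integer matrix of rank 20; reducing to Smith normal form yields diagonal entries (1,1,1,1,1,1,1,1,1,1,1,1,1,1,1,1,1,1,1,2).

Reading off H_k = ker ∂_k / im ∂_{k+1}:

  H_0: rank C_0 − rank ∂_1 = 10 − 9 = 1, and the invariant factors of ∂_1 are all 1, so H_0 ≅ Z.
  H_1: rank ker ∂_1 − rank ∂_2 = (30 − 9) − 20 = 1, and ∂_2 has invariant factor 2 > 1, so H_1 ≅ Z ⊕ Z/2.
  H_2: rank ker ∂_2 − rank ∂_3 = (20 − 20) − 0 = 0, and there is no ∂_3, so H_2 ≅ 0.

As a check, the Euler characteristic is 10 − 30 + 20 = 0, which agrees with 1 − 1 + 0 = 0.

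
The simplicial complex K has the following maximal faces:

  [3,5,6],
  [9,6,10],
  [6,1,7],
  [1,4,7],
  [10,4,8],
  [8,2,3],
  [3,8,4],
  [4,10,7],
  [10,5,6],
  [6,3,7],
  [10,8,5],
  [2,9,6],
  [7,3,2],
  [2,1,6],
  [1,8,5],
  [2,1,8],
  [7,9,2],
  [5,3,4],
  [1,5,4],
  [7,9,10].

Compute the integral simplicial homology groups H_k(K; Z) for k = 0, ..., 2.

H_0 ≅ Z,  H_1 ≅ Z ⊕ Z/2Z,  H_2 = 0.

Fix the vertex order 1 < 2 < 3 < 4 < 5 < 6 < 7 < 8 < 9 < 10 and write every simplex with vertices in increasing order. Then dim K = 2 and the simplices of K are:

  0-simplices (10): [1], [2], [3], [4], [5], [6], [7], [8], [9], [10]
  1-simplices (30): (30 of them)
  2-simplices (20): (20 of them)

so the chain groups are C_0 ≅ Z^10, C_1 ≅ Z^30, C_2 ≅ Z^20.

The boundary map ∂_1: C_1 → C_0 is given by ∂[p,q] = [q] − [p]. For instance
  ∂[6,7] = [7] − [6].
The resulting 10×30 matrix has rank 9, and its Smith normal form has invariant factors (1,1,1,1,1,1,1,1,1).

∂_2: C_2 → C_1 maps a triangle to the signed sum of its edges. For instance
  ∂[3,5,6] = [5,6] − [3,6] + [3,5],
  ∂[1,6,7] = [6,7] − [1,7] + [1,6].
As a 30×20 matrix over Z this has rank 20, with invariant factors (1,1,1,1,1,1,1,1,1,1,1,1,1,1,1,1,1,1,1,2).

Computing H_k = (kernel of ∂_k) / (image of ∂_{k+1}):

  H_0: rank C_0 − rank ∂_1 = 10 − 9 = 1, and the invariant factors of ∂_1 are all 1, so H_0 ≅ Z.
  H_1: rank ker ∂_1 − rank ∂_2 = (30 − 9) − 20 = 1, and ∂_2 has invariant factor 2 > 1, so H_1 ≅ Z ⊕ Z/2Z.
  H_2: rank ker ∂_2 − rank ∂_3 = (20 − 20) − 0 = 0, and there is no ∂_3, so H_2 ≅ 0.

As a check, the Euler characteristic is 10 − 30 + 20 = 0, which agrees with 1 − 1 + 0 = 0.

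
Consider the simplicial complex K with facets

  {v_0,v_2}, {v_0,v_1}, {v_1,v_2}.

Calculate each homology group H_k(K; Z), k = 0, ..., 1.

H_0 ≅ Z,  H_1 ≅ Z.

Take the total order v_0 < v_1 < v_2 on the vertex set. Then K (dimension 1) consists of the simplices:

  0-simplices (3): [v_0], [v_1], [v_2]
  1-simplices (3): [v_0,v_1], [v_0,v_2], [v_1,v_2]

Hence C_0 ≅ Z^3, C_1 ≅ Z^3.

∂_1: C_1 → C_0 sends each edge [p,q] (with p < q) to q − p. For instance
  ∂[v_0,v_2] = [v_2] − [v_0].
The 3×3 boundary matrix has rank 2 and Smith normal form diag(1,1).

Reading off H_k = ker ∂_k / im ∂_{k+1}:

  H_0: rank C_0 − rank ∂_1 = 3 − 2 = 1, and the invariant factors of ∂_1 are all 1, so H_0 ≅ Z.
  H_1: rank ker ∂_1 − rank ∂_2 = (3 − 2) − 0 = 1, and there is no ∂_2, so H_1 ≅ Z.

(K is a triangulation of the circle S^1.)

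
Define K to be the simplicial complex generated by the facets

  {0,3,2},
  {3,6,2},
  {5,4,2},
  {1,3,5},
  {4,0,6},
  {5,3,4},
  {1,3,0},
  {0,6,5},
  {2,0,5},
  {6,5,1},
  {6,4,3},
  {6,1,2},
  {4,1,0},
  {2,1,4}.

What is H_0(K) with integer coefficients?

H_0 ≅ Z.

K has 7 vertices, 21 edges, 14 triangles.
rank ∂_0 = 0, rank ∂_1 = 6 ⇒ b_0 = 7 − 0 − 6 = 1; all invariant factors of ∂_1 are 1 so no torsion. So H_0 = Z.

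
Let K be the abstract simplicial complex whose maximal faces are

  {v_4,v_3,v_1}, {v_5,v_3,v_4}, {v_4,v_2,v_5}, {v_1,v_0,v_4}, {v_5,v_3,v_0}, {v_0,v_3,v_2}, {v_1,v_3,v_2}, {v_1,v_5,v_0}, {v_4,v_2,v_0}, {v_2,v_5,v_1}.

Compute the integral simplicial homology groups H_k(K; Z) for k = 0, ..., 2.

Fix the vertex order v_0 < v_1 < v_2 < v_3 < v_4 < v_5 and write every simplex with vertices in increasing order. Then dim K = 2 and the simplices of K are:

  0-simplices (6): [v_0], [v_1], [v_2], [v_3], [v_4], [v_5]
  1-simplices (15): (15 of them)
  2-simplices (10): [v_0,v_1,v_4], [v_0,v_1,v_5], [v_0,v_2,v_3], [v_0,v_2,v_4], [v_0,v_3,v_5], [v_1,v_2,v_3], [v_1,v_2,v_5], [v_1,v_3,v_4], [v_2,v_4,v_5], [v_3,v_4,v_5]

Hence C_0 ≅ Z^6, C_1 ≅ Z^15, C_2 ≅ Z^10.

The boundary map ∂_1: C_1 → C_0 is given by ∂[p,q] = [q] − [p]. For instance
  ∂[v_2,v_4] = [v_4] − [v_2].
The 6×15 boundary matrix has rank 5 and Smith normal form diag(1,1,1,1,1).

Boundary ∂_2: C_2 → C_1 sends each 2-simplex [p,q,r] to [q,r] − [p,r] + [p,q]. For instance
  ∂[v_3,v_4,v_5] = [v_4,v_5] − [v_3,v_5] + [v_3,v_4],
  ∂[v_1,v_2,v_3] = [v_2,v_3] − [v_1,v_3] + [v_1,v_2].
The resulting 15×10 matrix has rank 10, and its Smith normal form has invariant factors (1,1,1,1,1,1,1,1,1,2).

From H_k ≅ ker(∂_k) / im(∂_{k+1}) we obtain:

  H_0: rank C_0 − rank ∂_1 = 6 − 5 = 1, and the invariant factors of ∂_1 are all 1, so H_0 = Z.
  H_1: rank ker ∂_1 − rank ∂_2 = (15 − 5) − 10 = 0, and ∂_2 has invariant factor 2 > 1, so H_1 = Z_2.
  H_2: rank ker ∂_2 − rank ∂_3 = (10 − 10) − 0 = 0, and there is no ∂_3, so H_2 = 0.

H_0 ≅ Z,  H_1 ≅ Z_2,  H_2 = 0.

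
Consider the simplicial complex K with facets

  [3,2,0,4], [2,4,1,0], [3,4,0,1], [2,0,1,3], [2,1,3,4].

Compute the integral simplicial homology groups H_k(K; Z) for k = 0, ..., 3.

H_0 = Z,  H_1 = 0,  H_2 = 0,  H_3 = Z.

Order the vertices as 0 < 1 < 2 < 3 < 4. Listing each simplex with vertices in this order, K has dimension 3 with simplices:

  0-simplices (5): [0], [1], [2], [3], [4]
  1-simplices (10): [0,1], [0,2], [0,3], [0,4], [1,2], [1,3], [1,4], [2,3], [2,4], [3,4]
  2-simplices (10): [0,1,2], [0,1,3], [0,1,4], [0,2,3], [0,2,4], [0,3,4], [1,2,3], [1,2,4], [1,3,4], [2,3,4]
  3-simplices (5): [0,1,2,3], [0,1,2,4], [0,1,3,4], [0,2,3,4], [1,2,3,4]

so the chain groups are C_0 ≅ Z^5, C_1 ≅ Z^10, C_2 ≅ Z^10, C_3 ≅ Z^5.

∂_1: C_1 → C_0 is given by ∂[p,q] = [q] − [p].
The 5×10 boundary matrix has rank 4 and Smith normal form diag(1,1,1,1).

The boundary map ∂_2: C_2 → C_1 acts by ∂[p,q,r] = [q,r] − [p,r] + [p,q]. For instance
  ∂[0,2,4] = [2,4] − [0,4] + [0,2],
  ∂[1,2,4] = [2,4] − [1,4] + [1,2].
This gives a 10×10 integer matrix of rank 6; reducing to Smith normal form yields diagonal entries (1,1,1,1,1,1).

The boundary map ∂_3: C_3 → C_2 sends each 3-simplex σ to the alternating sum Σ_i (−1)^i (σ with its i-th vertex removed). For instance
  ∂[0,1,3,4] = [1,3,4] − [0,3,4] + [0,1,4] − [0,1,3],
  ∂[0,1,2,4] = [1,2,4] − [0,2,4] + [0,1,4] − [0,1,2].
The 10×5 boundary matrix has rank 4 and Smith normal form diag(1,1,1,1).

Reading off H_k = ker ∂_k / im ∂_{k+1}:

  H_0: rank C_0 − rank ∂_1 = 5 − 4 = 1, and the invariant factors of ∂_1 are all 1, so H_0 = Z.
  H_1: rank ker ∂_1 − rank ∂_2 = (10 − 4) − 6 = 0, and the invariant factors of ∂_2 are all 1, so H_1 = 0.
  H_2: rank ker ∂_2 − rank ∂_3 = (10 − 6) − 4 = 0, and the invariant factors of ∂_3 are all 1, so H_2 = 0.
  H_3: rank ker ∂_3 − rank ∂_4 = (5 − 4) − 0 = 1, and there is no ∂_4, so H_3 = Z.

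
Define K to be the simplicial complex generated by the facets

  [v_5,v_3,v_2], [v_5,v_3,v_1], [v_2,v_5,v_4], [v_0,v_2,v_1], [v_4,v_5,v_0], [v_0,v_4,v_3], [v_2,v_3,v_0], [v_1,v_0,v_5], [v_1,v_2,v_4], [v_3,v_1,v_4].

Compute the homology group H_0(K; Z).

We work with the vertex ordering v_0 < v_1 < v_2 < v_3 < v_4 < v_5. The simplices of K, each written with vertices in increasing order, are:

  0-simplices (6): [v_0], [v_1], [v_2], [v_3], [v_4], [v_5]
  1-simplices (15): (15 of them)
  2-simplices (10): [v_0,v_1,v_2], [v_0,v_1,v_5], [v_0,v_2,v_3], [v_0,v_3,v_4], [v_0,v_4,v_5], [v_1,v_2,v_4], [v_1,v_3,v_4], [v_1,v_3,v_5], [v_2,v_3,v_5], [v_2,v_4,v_5]

Hence C_0 ≅ Z^6, C_1 ≅ Z^15, C_2 ≅ Z^10.

Boundary ∂_1: C_1 → C_0 is given by ∂[p,q] = [q] − [p]. For instance
  ∂[v_1,v_3] = [v_3] − [v_1].
The 6×15 boundary matrix has rank 5 and Smith normal form diag(1,1,1,1,1).

Boundary ∂_2: C_2 → C_1 acts by ∂[p,q,r] = [q,r] − [p,r] + [p,q]. For instance
  ∂[v_0,v_3,v_4] = [v_3,v_4] − [v_0,v_4] + [v_0,v_3],
  ∂[v_1,v_3,v_5] = [v_3,v_5] − [v_1,v_5] + [v_1,v_3].
This gives a 15×10 integer matrix of rank 10; reducing to Smith normal form yields diagonal entries (1,1,1,1,1,1,1,1,1,2).

Reading off H_k = ker ∂_k / im ∂_{k+1}:

  H_0: rank C_0 − rank ∂_1 = 6 − 5 = 1, and the invariant factors of ∂_1 are all 1, so H_0 ≅ Z.

(K is a triangulation of the real projective plane RP^2.)

H_0 = Z.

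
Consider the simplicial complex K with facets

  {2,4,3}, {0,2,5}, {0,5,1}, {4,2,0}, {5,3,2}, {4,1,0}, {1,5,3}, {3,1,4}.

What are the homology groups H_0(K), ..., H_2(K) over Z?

K has 6 vertices, 12 edges, 8 triangles.
rank ∂_0 = 0, rank ∂_1 = 5 ⇒ b_0 = 6 − 0 − 5 = 1; all invariant factors of ∂_1 are 1 so no torsion. So H_0 = Z.
rank ∂_1 = 5, rank ∂_2 = 7 ⇒ b_1 = 12 − 5 − 7 = 0; all invariant factors of ∂_2 are 1 so no torsion. So H_1 = 0.
rank ∂_2 = 7, rank ∂_3 = 0 ⇒ b_2 = 8 − 7 − 0 = 1. So H_2 = Z.

H_0 ≅ Z,  H_1 = 0,  H_2 ≅ Z.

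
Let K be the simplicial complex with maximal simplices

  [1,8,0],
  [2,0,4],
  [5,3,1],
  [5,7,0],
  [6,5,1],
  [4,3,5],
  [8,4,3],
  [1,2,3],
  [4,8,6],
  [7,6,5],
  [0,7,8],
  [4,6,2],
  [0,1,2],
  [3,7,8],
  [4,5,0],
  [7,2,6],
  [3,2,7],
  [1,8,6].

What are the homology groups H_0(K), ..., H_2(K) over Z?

Take the total order 0 < 1 < 2 < 3 < 4 < 5 < 6 < 7 < 8 on the vertex set. Then K (dimension 2) consists of the simplices:

  0-simplices (9): [0], [1], [2], [3], [4], [5], [6], [7], [8]
  1-simplices (27): (27 of them)
  2-simplices (18): [0,1,2], [0,1,8], [0,2,4], [0,4,5], [0,5,7], [0,7,8], [1,2,3], [1,3,5], [1,5,6], [1,6,8], [2,3,7], [2,4,6], [2,6,7], [3,4,5], [3,4,8], [3,7,8], [4,6,8], [5,6,7]

Hence C_0 ≅ Z^9, C_1 ≅ Z^27, C_2 ≅ Z^18.

∂_1: C_1 → C_0 is given by ∂[p,q] = [q] − [p]. For instance
  ∂[0,7] = [7] − [0].
The resulting 9×27 matrix has rank 8, and its Smith normal form has invariant factors (1,1,1,1,1,1,1,1).

∂_2: C_2 → C_1 acts by ∂[p,q,r] = [q,r] − [p,r] + [p,q]. For instance
  ∂[1,3,5] = [3,5] − [1,5] + [1,3],
  ∂[2,6,7] = [6,7] − [2,7] + [2,6].
The resulting 27×18 matrix has rank 17, and its Smith normal form has invariant factors (1,1,1,1,1,1,1,1,1,1,1,1,1,1,1,1,1).

Now H_k = ker ∂_k / im ∂_{k+1}, so:

  H_0: rank C_0 − rank ∂_1 = 9 − 8 = 1, and the invariant factors of ∂_1 are all 1, so H_0 ≅ Z.
  H_1: rank ker ∂_1 − rank ∂_2 = (27 − 8) − 17 = 2, and the invariant factors of ∂_2 are all 1, so H_1 ≅ Z^2.
  H_2: rank ker ∂_2 − rank ∂_3 = (18 − 17) − 0 = 1, and there is no ∂_3, so H_2 ≅ Z.

As a check, the Euler characteristic is 9 − 27 + 18 = 0, which agrees with 1 − 2 + 1 = 0.

H_0 = Z,  H_1 = Z^2,  H_2 = Z.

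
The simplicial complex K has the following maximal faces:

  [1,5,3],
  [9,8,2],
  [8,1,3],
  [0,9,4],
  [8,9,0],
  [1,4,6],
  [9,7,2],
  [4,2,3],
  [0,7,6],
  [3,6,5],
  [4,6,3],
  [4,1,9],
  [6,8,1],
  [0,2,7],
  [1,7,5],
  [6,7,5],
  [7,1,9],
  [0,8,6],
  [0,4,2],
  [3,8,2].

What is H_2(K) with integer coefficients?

We work with the vertex ordering 0 < 1 < 2 < 3 < 4 < 5 < 6 < 7 < 8 < 9. The simplices of K, each written with vertices in increasing order, are:

  0-simplices (10): [0], [1], [2], [3], [4], [5], [6], [7], [8], [9]
  1-simplices (30): (30 of them)
  2-simplices (20): (20 of them)

giving chain groups C_0 ≅ Z^10, C_1 ≅ Z^30, C_2 ≅ Z^20.

The boundary map ∂_1: C_1 → C_0 maps an edge to its endpoints' difference, ∂[p,q] = q − p. For instance
  ∂[1,8] = [8] − [1].
The 10×30 boundary matrix has rank 9 and Smith normal form diag(1,1,1,1,1,1,1,1,1).

Boundary ∂_2: C_2 → C_1 acts by ∂[p,q,r] = [q,r] − [p,r] + [p,q]. For instance
  ∂[0,6,8] = [6,8] − [0,8] + [0,6],
  ∂[2,3,4] = [3,4] − [2,4] + [2,3].
This gives a 30×20 integer matrix of rank 20; reducing to Smith normal form yields diagonal entries (1,1,1,1,1,1,1,1,1,1,1,1,1,1,1,1,1,1,1,2).

Reading off H_k = ker ∂_k / im ∂_{k+1}:

  H_2: rank ker ∂_2 − rank ∂_3 = (20 − 20) − 0 = 0, and there is no ∂_3, so H_2 = 0.

H_2 = 0.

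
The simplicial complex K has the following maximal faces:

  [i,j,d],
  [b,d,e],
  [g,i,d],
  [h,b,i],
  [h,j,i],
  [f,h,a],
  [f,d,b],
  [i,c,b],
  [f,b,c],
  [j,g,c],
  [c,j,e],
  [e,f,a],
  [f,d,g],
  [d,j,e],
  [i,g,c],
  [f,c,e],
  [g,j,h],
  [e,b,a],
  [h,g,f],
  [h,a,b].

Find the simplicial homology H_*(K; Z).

Take the total order a < b < c < d < e < f < g < h < i < j on the vertex set. Then K (dimension 2) consists of the simplices:

  0-simplices (10): a, b, c, d, e, f, g, h, i, j
  1-simplices (30): ab, ae, af, ah, bc, bd, be, bf, bh, bi, ce, cf, cg, ci, cj, de, df, dg, di, dj, ef, ej, fg, fh, gh, gi, gj, hi, hj, ij
  2-simplices (20): abe, abh, aef, afh, bcf, bci, bde, bdf, bhi, cef, cej, cgi, cgj, dej, dfg, dgi, dij, fgh, ghj, hij

so the chain groups are C_0 ≅ Z^10, C_1 ≅ Z^30, C_2 ≅ Z^20.

∂_1: C_1 → C_0 maps an edge to its endpoints' difference, ∂[p,q] = q − p.
As a 10×30 matrix over Z this has rank 9, with invariant factors (1,1,1,1,1,1,1,1,1).

The boundary map ∂_2: C_2 → C_1 sends each 2-simplex [p,q,r] to [q,r] − [p,r] + [p,q]. For instance
  ∂afh = fh − ah + af,
  ∂cej = ej − cj + ce.
As a 30×20 matrix over Z this has rank 20, with invariant factors (1,1,1,1,1,1,1,1,1,1,1,1,1,1,1,1,1,1,1,2).

Reading off H_k = ker ∂_k / im ∂_{k+1}:

  H_0: rank C_0 − rank ∂_1 = 10 − 9 = 1, and the invariant factors of ∂_1 are all 1, so H_0 ≅ Z.
  H_1: rank ker ∂_1 − rank ∂_2 = (30 − 9) − 20 = 1, and ∂_2 has invariant factor 2 > 1, so H_1 ≅ Z ⊕ Z/2Z.
  H_2: rank ker ∂_2 − rank ∂_3 = (20 − 20) − 0 = 0, and there is no ∂_3, so H_2 ≅ 0.

H_0 = Z,  H_1 = Z ⊕ Z/2Z,  H_2 = 0.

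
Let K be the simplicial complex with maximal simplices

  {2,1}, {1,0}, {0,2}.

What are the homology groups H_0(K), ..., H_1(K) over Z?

K has 3 vertices, 3 edges.
rank ∂_0 = 0, rank ∂_1 = 2 ⇒ b_0 = 3 − 0 − 2 = 1; all invariant factors of ∂_1 are 1 so no torsion. So H_0 ≅ Z.
rank ∂_1 = 2, rank ∂_2 = 0 ⇒ b_1 = 3 − 2 − 0 = 1. So H_1 ≅ Z.

H_0 ≅ Z,  H_1 ≅ Z.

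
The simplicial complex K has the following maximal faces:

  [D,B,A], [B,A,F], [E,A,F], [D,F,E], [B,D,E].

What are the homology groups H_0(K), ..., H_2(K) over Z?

We work with the vertex ordering A < B < D < E < F. The simplices of K, each written with vertices in increasing order, are:

  0-simplices (5): A, B, D, E, F
  1-simplices (10): AB, AD, AE, AF, BD, BE, BF, DE, DF, EF
  2-simplices (5): ABD, ABF, AEF, BDE, DEF

Hence C_0 ≅ Z^5, C_1 ≅ Z^10, C_2 ≅ Z^5.

The boundary map ∂_1: C_1 → C_0 sends each edge [p,q] (with p < q) to q − p. For instance
  ∂AD = D − A.
The 5×10 boundary matrix has rank 4 and Smith normal form diag(1,1,1,1).

Boundary ∂_2: C_2 → C_1 maps a triangle to the signed sum of its edges. For instance
  ∂DEF = EF − DF + DE,
  ∂ABD = BD − AD + AB.
The 10×5 boundary matrix has rank 5 and Smith normal form diag(1,1,1,1,1).

From H_k ≅ ker(∂_k) / im(∂_{k+1}) we obtain:

  H_0: rank C_0 − rank ∂_1 = 5 − 4 = 1, and the invariant factors of ∂_1 are all 1, so H_0 = Z.
  H_1: rank ker ∂_1 − rank ∂_2 = (10 − 4) − 5 = 1, and the invariant factors of ∂_2 are all 1, so H_1 = Z.
  H_2: rank ker ∂_2 − rank ∂_3 = (5 − 5) − 0 = 0, and there is no ∂_3, so H_2 = 0.

H_0 ≅ Z,  H_1 ≅ Z,  H_2 = 0.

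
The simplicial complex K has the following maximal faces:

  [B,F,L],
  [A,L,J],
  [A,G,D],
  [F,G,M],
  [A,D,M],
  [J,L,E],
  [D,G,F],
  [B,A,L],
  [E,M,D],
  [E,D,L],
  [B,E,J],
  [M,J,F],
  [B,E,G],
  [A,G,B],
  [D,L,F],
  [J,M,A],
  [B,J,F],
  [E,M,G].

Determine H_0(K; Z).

H_0 = Z.

We work with the vertex ordering A < B < D < E < F < G < J < L < M. The simplices of K, each written with vertices in increasing order, are:

  0-simplices (9): A, B, D, E, F, G, J, L, M
  1-simplices (27): AB, AD, AG, AJ, AL, AM, BE, BF, BG, BJ, BL, DE, DF, DG, DL, DM, EG, EJ, EL, EM, FG, FJ, FL, FM, GM, JL, JM
  2-simplices (18): ABG, ABL, ADG, ADM, AJL, AJM, BEG, BEJ, BFJ, BFL, DEL, DEM, DFG, DFL, EGM, EJL, FGM, FJM

Hence C_0 ≅ Z^9, C_1 ≅ Z^27, C_2 ≅ Z^18.

The boundary map ∂_1: C_1 → C_0 maps an edge to its endpoints' difference, ∂[p,q] = q − p. For instance
  ∂EL = L − E.
This gives a 9×27 integer matrix of rank 8; reducing to Smith normal form yields diagonal entries (1,1,1,1,1,1,1,1).

∂_2: C_2 → C_1 acts by ∂[p,q,r] = [q,r] − [p,r] + [p,q]. For instance
  ∂BFL = FL − BL + BF,
  ∂BEG = EG − BG + BE.
This gives a 27×18 integer matrix of rank 18; reducing to Smith normal form yields diagonal entries (1,1,1,1,1,1,1,1,1,1,1,1,1,1,1,1,1,2).

From H_k ≅ ker(∂_k) / im(∂_{k+1}) we obtain:

  H_0: rank C_0 − rank ∂_1 = 9 − 8 = 1, and the invariant factors of ∂_1 are all 1, so H_0 ≅ Z.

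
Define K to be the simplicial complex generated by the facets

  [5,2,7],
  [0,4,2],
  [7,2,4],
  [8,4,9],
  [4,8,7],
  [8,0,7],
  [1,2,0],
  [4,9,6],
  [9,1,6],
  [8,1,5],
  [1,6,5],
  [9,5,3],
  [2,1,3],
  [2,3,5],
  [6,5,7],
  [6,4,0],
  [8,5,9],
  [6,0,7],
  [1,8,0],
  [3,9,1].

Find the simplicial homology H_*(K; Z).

Order the vertices as 0 < 1 < 2 < 3 < 4 < 5 < 6 < 7 < 8 < 9. Listing each simplex with vertices in this order, K has dimension 2 with simplices:

  0-simplices (10): [0], [1], [2], [3], [4], [5], [6], [7], [8], [9]
  1-simplices (30): (30 of them)
  2-simplices (20): (20 of them)

giving chain groups C_0 ≅ Z^10, C_1 ≅ Z^30, C_2 ≅ Z^20.

∂_1: C_1 → C_0 maps an edge to its endpoints' difference, ∂[p,q] = q − p.
This gives a 10×30 integer matrix of rank 9; reducing to Smith normal form yields diagonal entries (1,1,1,1,1,1,1,1,1).

∂_2: C_2 → C_1 acts by ∂[p,q,r] = [q,r] − [p,r] + [p,q]. For instance
  ∂[2,5,7] = [5,7] − [2,7] + [2,5],
  ∂[2,3,5] = [3,5] − [2,5] + [2,3].
This gives a 30×20 integer matrix of rank 20; reducing to Smith normal form yields diagonal entries (1,1,1,1,1,1,1,1,1,1,1,1,1,1,1,1,1,1,1,2).

Now H_k = ker ∂_k / im ∂_{k+1}, so:

  H_0: rank C_0 − rank ∂_1 = 10 − 9 = 1, and the invariant factors of ∂_1 are all 1, so H_0 ≅ Z.
  H_1: rank ker ∂_1 − rank ∂_2 = (30 − 9) − 20 = 1, and ∂_2 has invariant factor 2 > 1, so H_1 ≅ Z ⊕ Z/2.
  H_2: rank ker ∂_2 − rank ∂_3 = (20 − 20) − 0 = 0, and there is no ∂_3, so H_2 ≅ 0.

(K is a triangulation of the Klein bottle.)

H_0 = Z,  H_1 = Z ⊕ Z/2,  H_2 = 0.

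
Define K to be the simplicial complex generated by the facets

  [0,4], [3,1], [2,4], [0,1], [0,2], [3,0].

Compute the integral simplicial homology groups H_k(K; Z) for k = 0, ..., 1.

H_0 = Z,  H_1 = Z^2.

Take the total order 0 < 1 < 2 < 3 < 4 on the vertex set. Then K (dimension 1) consists of the simplices:

  0-simplices (5): [0], [1], [2], [3], [4]
  1-simplices (6): [0,1], [0,2], [0,3], [0,4], [1,3], [2,4]

so the chain groups are C_0 ≅ Z^5, C_1 ≅ Z^6.

The boundary map ∂_1: C_1 → C_0 sends each edge [p,q] (with p < q) to q − p.
As a 5×6 matrix over Z this has rank 4, with invariant factors (1,1,1,1).

Computing H_k = (kernel of ∂_k) / (image of ∂_{k+1}):

  H_0: rank C_0 − rank ∂_1 = 5 − 4 = 1, and the invariant factors of ∂_1 are all 1, so H_0 ≅ Z.
  H_1: rank ker ∂_1 − rank ∂_2 = (6 − 4) − 0 = 2, and there is no ∂_2, so H_1 ≅ Z^2.

As a check, the Euler characteristic is 5 − 6 = -1, which agrees with 1 − 2 = -1.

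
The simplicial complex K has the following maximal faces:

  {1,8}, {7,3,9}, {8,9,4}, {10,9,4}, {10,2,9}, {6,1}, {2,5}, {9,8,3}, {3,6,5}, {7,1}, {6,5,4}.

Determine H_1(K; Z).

H_1 = Z^4.

Fix the vertex order 1 < 2 < 3 < 4 < 5 < 6 < 7 < 8 < 9 < 10 and write every simplex with vertices in increasing order. Then dim K = 2 and the simplices of K are:

  0-simplices (10): [1], [2], [3], [4], [5], [6], [7], [8], [9], [10]
  1-simplices (20): [1,6], [1,7], [1,8], [2,5], [2,9], [2,10], [3,5], [3,6], [3,7], [3,8], [3,9], [4,5], [4,6], [4,8], [4,9], [4,10], [5,6], [7,9], [8,9], [9,10]
  2-simplices (7): [2,9,10], [3,5,6], [3,7,9], [3,8,9], [4,5,6], [4,8,9], [4,9,10]

Hence C_0 ≅ Z^10, C_1 ≅ Z^20, C_2 ≅ Z^7.

∂_1: C_1 → C_0 is given by ∂[p,q] = [q] − [p].
The 10×20 boundary matrix has rank 9 and Smith normal form diag(1,1,1,1,1,1,1,1,1).

The boundary map ∂_2: C_2 → C_1 maps a triangle to the signed sum of its edges. For instance
  ∂[4,9,10] = [9,10] − [4,10] + [4,9],
  ∂[3,8,9] = [8,9] − [3,9] + [3,8].
The resulting 20×7 matrix has rank 7, and its Smith normal form has invariant factors (1,1,1,1,1,1,1).

Now H_k = ker ∂_k / im ∂_{k+1}, so:

  H_1: rank ker ∂_1 − rank ∂_2 = (20 − 9) − 7 = 4, and the invariant factors of ∂_2 are all 1, so H_1 ≅ Z^4.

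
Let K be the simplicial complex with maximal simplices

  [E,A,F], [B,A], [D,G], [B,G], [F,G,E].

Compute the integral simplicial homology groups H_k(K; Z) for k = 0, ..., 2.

We work with the vertex ordering A < B < D < E < F < G. The simplices of K, each written with vertices in increasing order, are:

  0-simplices (6): A, B, D, E, F, G
  1-simplices (8): AB, AE, AF, BG, DG, EF, EG, FG
  2-simplices (2): AEF, EFG

giving chain groups C_0 ≅ Z^6, C_1 ≅ Z^8, C_2 ≅ Z^2.

Boundary ∂_1: C_1 → C_0 sends each edge [p,q] (with p < q) to q − p. For instance
  ∂AB = B − A.
The 6×8 boundary matrix has rank 5 and Smith normal form diag(1,1,1,1,1).

∂_2: C_2 → C_1 sends each 2-simplex [p,q,r] to [q,r] − [p,r] + [p,q]. For instance
  ∂AEF = EF − AF + AE,
  ∂EFG = FG − EG + EF.
As a 8×2 matrix over Z this has rank 2, with invariant factors (1,1).

Reading off H_k = ker ∂_k / im ∂_{k+1}:

  H_0: rank C_0 − rank ∂_1 = 6 − 5 = 1, and the invariant factors of ∂_1 are all 1, so H_0 ≅ Z.
  H_1: rank ker ∂_1 − rank ∂_2 = (8 − 5) − 2 = 1, and the invariant factors of ∂_2 are all 1, so H_1 ≅ Z.
  H_2: rank ker ∂_2 − rank ∂_3 = (2 − 2) − 0 = 0, and there is no ∂_3, so H_2 ≅ 0.

H_0 ≅ Z,  H_1 ≅ Z,  H_2 = 0.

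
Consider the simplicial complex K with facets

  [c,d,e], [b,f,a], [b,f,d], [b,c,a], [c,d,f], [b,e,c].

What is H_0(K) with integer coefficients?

H_0 = Z.

K has 6 vertices, 12 edges, 6 triangles.
rank ∂_0 = 0, rank ∂_1 = 5 ⇒ b_0 = 6 − 0 − 5 = 1; all invariant factors of ∂_1 are 1 so no torsion. So H_0 ≅ Z.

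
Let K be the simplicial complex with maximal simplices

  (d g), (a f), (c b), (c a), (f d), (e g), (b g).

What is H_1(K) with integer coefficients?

We work with the vertex ordering a < b < c < d < e < f < g. The simplices of K, each written with vertices in increasing order, are:

  0-simplices (7): a, b, c, d, e, f, g
  1-simplices (7): ac, af, bc, bg, df, dg, eg

so the chain groups are C_0 ≅ Z^7, C_1 ≅ Z^7.

Boundary ∂_1: C_1 → C_0 sends each edge [p,q] (with p < q) to q − p.
As a 7×7 matrix over Z this has rank 6, with invariant factors (1,1,1,1,1,1).

Reading off H_k = ker ∂_k / im ∂_{k+1}:

  H_1: rank ker ∂_1 − rank ∂_2 = (7 − 6) − 0 = 1, and there is no ∂_2, so H_1 ≅ Z.

H_1 ≅ Z.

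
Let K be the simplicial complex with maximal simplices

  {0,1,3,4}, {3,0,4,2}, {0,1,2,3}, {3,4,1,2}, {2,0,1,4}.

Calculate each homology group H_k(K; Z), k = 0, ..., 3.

H_0 ≅ Z,  H_1 = 0,  H_2 = 0,  H_3 ≅ Z.

Order the vertices as 0 < 1 < 2 < 3 < 4. Listing each simplex with vertices in this order, K has dimension 3 with simplices:

  0-simplices (5): [0], [1], [2], [3], [4]
  1-simplices (10): [0,1], [0,2], [0,3], [0,4], [1,2], [1,3], [1,4], [2,3], [2,4], [3,4]
  2-simplices (10): [0,1,2], [0,1,3], [0,1,4], [0,2,3], [0,2,4], [0,3,4], [1,2,3], [1,2,4], [1,3,4], [2,3,4]
  3-simplices (5): [0,1,2,3], [0,1,2,4], [0,1,3,4], [0,2,3,4], [1,2,3,4]

giving chain groups C_0 ≅ Z^5, C_1 ≅ Z^10, C_2 ≅ Z^10, C_3 ≅ Z^5.

The boundary map ∂_1: C_1 → C_0 is given by ∂[p,q] = [q] − [p].
The 5×10 boundary matrix has rank 4 and Smith normal form diag(1,1,1,1).

∂_2: C_2 → C_1 maps a triangle to the signed sum of its edges. For instance
  ∂[0,2,3] = [2,3] − [0,3] + [0,2],
  ∂[1,3,4] = [3,4] − [1,4] + [1,3].
The resulting 10×10 matrix has rank 6, and its Smith normal form has invariant factors (1,1,1,1,1,1).

Boundary ∂_3: C_3 → C_2 sends each 3-simplex σ to the alternating sum Σ_i (−1)^i (σ with its i-th vertex removed). For instance
  ∂[1,2,3,4] = [2,3,4] − [1,3,4] + [1,2,4] − [1,2,3],
  ∂[0,1,2,3] = [1,2,3] − [0,2,3] + [0,1,3] − [0,1,2].
This gives a 10×5 integer matrix of rank 4; reducing to Smith normal form yields diagonal entries (1,1,1,1).

From H_k ≅ ker(∂_k) / im(∂_{k+1}) we obtain:

  H_0: rank C_0 − rank ∂_1 = 5 − 4 = 1, and the invariant factors of ∂_1 are all 1, so H_0 = Z.
  H_1: rank ker ∂_1 − rank ∂_2 = (10 − 4) − 6 = 0, and the invariant factors of ∂_2 are all 1, so H_1 = 0.
  H_2: rank ker ∂_2 − rank ∂_3 = (10 − 6) − 4 = 0, and the invariant factors of ∂_3 are all 1, so H_2 = 0.
  H_3: rank ker ∂_3 − rank ∂_4 = (5 − 4) − 0 = 1, and there is no ∂_4, so H_3 = Z.

As a check, the Euler characteristic is 5 − 10 + 10 − 5 = 0, which agrees with 1 − 0 + 0 − 1 = 0.
(K is a triangulation of the 3-sphere S^3.)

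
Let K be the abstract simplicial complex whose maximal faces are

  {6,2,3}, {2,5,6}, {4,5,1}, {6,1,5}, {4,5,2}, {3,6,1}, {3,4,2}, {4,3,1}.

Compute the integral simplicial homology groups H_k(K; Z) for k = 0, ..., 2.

H_0 ≅ Z,  H_1 = 0,  H_2 ≅ Z.

K has 6 vertices, 12 edges, 8 triangles.
rank ∂_0 = 0, rank ∂_1 = 5 ⇒ b_0 = 6 − 0 − 5 = 1; all invariant factors of ∂_1 are 1 so no torsion. So H_0 = Z.
rank ∂_1 = 5, rank ∂_2 = 7 ⇒ b_1 = 12 − 5 − 7 = 0; all invariant factors of ∂_2 are 1 so no torsion. So H_1 = 0.
rank ∂_2 = 7, rank ∂_3 = 0 ⇒ b_2 = 8 − 7 − 0 = 1. So H_2 = Z.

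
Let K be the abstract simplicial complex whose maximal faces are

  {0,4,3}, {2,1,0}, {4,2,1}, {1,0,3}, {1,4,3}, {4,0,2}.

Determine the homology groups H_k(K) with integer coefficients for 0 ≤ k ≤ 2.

H_0 = Z,  H_1 = 0,  H_2 = Z.

K has 5 vertices, 9 edges, 6 triangles.
rank ∂_0 = 0, rank ∂_1 = 4 ⇒ b_0 = 5 − 0 − 4 = 1; all invariant factors of ∂_1 are 1 so no torsion. So H_0 ≅ Z.
rank ∂_1 = 4, rank ∂_2 = 5 ⇒ b_1 = 9 − 4 − 5 = 0; all invariant factors of ∂_2 are 1 so no torsion. So H_1 ≅ 0.
rank ∂_2 = 5, rank ∂_3 = 0 ⇒ b_2 = 6 − 5 − 0 = 1. So H_2 ≅ Z.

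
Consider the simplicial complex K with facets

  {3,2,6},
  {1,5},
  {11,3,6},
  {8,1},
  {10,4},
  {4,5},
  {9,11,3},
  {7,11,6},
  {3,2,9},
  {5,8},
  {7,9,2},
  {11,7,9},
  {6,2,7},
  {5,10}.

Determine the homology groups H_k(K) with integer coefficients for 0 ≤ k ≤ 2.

H_0 = Z^2,  H_1 = Z^2,  H_2 = Z.

Order the vertices as 1 < 2 < 3 < 4 < 5 < 6 < 7 < 8 < 9 < 10 < 11. Listing each simplex with vertices in this order, K has dimension 2 with simplices:

  0-simplices (11): [1], [2], [3], [4], [5], [6], [7], [8], [9], [10], [11]
  1-simplices (18): [1,5], [1,8], [2,3], [2,6], [2,7], [2,9], [3,6], [3,9], [3,11], [4,5], [4,10], [5,8], [5,10], [6,7], [6,11], [7,9], [7,11], [9,11]
  2-simplices (8): [2,3,6], [2,3,9], [2,6,7], [2,7,9], [3,6,11], [3,9,11], [6,7,11], [7,9,11]

giving chain groups C_0 ≅ Z^11, C_1 ≅ Z^18, C_2 ≅ Z^8.

The boundary map ∂_1: C_1 → C_0 is given by ∂[p,q] = [q] − [p].
This gives a 11×18 integer matrix of rank 9; reducing to Smith normal form yields diagonal entries (1,1,1,1,1,1,1,1,1).

Boundary ∂_2: C_2 → C_1 sends each 2-simplex [p,q,r] to [q,r] − [p,r] + [p,q]. For instance
  ∂[2,7,9] = [7,9] − [2,9] + [2,7],
  ∂[2,3,9] = [3,9] − [2,9] + [2,3].
The resulting 18×8 matrix has rank 7, and its Smith normal form has invariant factors (1,1,1,1,1,1,1).

Reading off H_k = ker ∂_k / im ∂_{k+1}:

  H_0: rank C_0 − rank ∂_1 = 11 − 9 = 2, and the invariant factors of ∂_1 are all 1, so H_0 ≅ Z^2.
  H_1: rank ker ∂_1 − rank ∂_2 = (18 − 9) − 7 = 2, and the invariant factors of ∂_2 are all 1, so H_1 ≅ Z^2.
  H_2: rank ker ∂_2 − rank ∂_3 = (8 − 7) − 0 = 1, and there is no ∂_3, so H_2 ≅ Z.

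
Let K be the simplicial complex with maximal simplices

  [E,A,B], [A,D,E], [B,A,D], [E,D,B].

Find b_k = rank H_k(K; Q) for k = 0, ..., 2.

b_0 = 1, b_1 = 0, b_2 = 1.

K has 4 vertices, 6 edges, 4 triangles.
rank ∂_0 = 0, rank ∂_1 = 3 ⇒ b_0 = 4 − 0 − 3 = 1; all invariant factors of ∂_1 are 1 so no torsion. So H_0 ≅ Z.
rank ∂_1 = 3, rank ∂_2 = 3 ⇒ b_1 = 6 − 3 − 3 = 0; all invariant factors of ∂_2 are 1 so no torsion. So H_1 ≅ 0.
rank ∂_2 = 3, rank ∂_3 = 0 ⇒ b_2 = 4 − 3 − 0 = 1. So H_2 ≅ Z.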